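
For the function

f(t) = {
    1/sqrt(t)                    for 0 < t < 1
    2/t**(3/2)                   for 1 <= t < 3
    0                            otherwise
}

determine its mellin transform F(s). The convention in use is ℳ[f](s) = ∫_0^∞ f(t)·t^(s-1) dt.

2*(2*3**(s + 1/2)*(2*s - 1) - 18*s - 9)/(9*(2*s - 3)*(2*s - 1))
  Re(s) > 1/2

remove the shared t-power first: sqrt(t) on [0, 1); 2/sqrt(t) on [1, 3)
remove the shared t-power first: t**(3/2) on [0, 1); 2*sqrt(t) on [1, 3)
linearity at 1 turns ℳ[f](s) into 2 summed integrals
∫ 1/sqrt(t)·t^(s-1) over [0, 1)
segment 1 to 3 holds 2/t**(3/2); add its integral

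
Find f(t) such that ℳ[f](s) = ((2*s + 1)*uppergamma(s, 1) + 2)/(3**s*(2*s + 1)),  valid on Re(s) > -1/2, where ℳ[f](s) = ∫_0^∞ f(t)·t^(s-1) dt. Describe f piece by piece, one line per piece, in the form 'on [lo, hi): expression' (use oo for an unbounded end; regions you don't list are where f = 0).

on [0, 1/3): sqrt(3)*sqrt(t)
on [1/3, oo): exp(-3*t)

reversing the common scale on t: sqrt(t) on [0, 1); exp(-t) on [1, ∞)
integrate the 2 segments split at 1/3, then add the results
on [0, 1/3) integrate f = sqrt(3)*sqrt(t) against the kernel
segment [1/3, ∞) carries exp(-3*t); integrate it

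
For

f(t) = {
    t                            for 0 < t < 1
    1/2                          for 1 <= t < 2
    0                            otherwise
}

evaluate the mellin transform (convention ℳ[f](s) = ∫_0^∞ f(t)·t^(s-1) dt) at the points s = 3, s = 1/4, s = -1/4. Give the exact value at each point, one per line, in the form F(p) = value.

treat the 2 regions marked off by 1 separately and sum
over [0, 1), the kernel integral of t enters the sum
for t in [1, 2): the term is ∫ 1/2·t^(s-1)

F(3) = 17/12
F(1/4) = -6/5 + 2*2**(1/4)
F(-1/4) = 10/3 - 2**(3/4)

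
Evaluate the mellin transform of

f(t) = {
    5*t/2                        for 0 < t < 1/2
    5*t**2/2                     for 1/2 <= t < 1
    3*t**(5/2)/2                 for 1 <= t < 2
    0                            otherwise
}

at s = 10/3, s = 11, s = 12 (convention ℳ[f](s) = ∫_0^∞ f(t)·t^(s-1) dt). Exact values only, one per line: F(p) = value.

treat the 3 regions marked off by 1/2, 1 separately and sum
the [0, 1/2) slice contributes ∫ 5*t/2·t^(s-1) dt
on [1/2, 1): add ∫ 5*t**2/2·t^(s-1) dt
for t in [1, 2): the term is ∫ 3*t**(5/2)/2·t^(s-1)

F(10/3) = 285*2**(2/3)/26624 + 237/1120 + 288*2**(5/6)/35
F(11) = 311401/3833856 + 8192*sqrt(2)/9
F(12) = 12994687/172949504 + 49152*sqrt(2)/29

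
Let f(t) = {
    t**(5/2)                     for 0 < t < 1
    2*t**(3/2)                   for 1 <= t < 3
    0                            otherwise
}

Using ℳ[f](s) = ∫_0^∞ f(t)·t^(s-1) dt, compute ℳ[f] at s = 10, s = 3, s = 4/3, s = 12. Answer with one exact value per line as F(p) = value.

F(10) = -54/575 + 708588*sqrt(3)/23
F(3) = -26/99 + 36*sqrt(3)
F(4/3) = -174/391 + 108*3**(5/6)/17
F(12) = -62/783 + 236196*sqrt(3)

remove the shared t-power first: t**(3/2) on [0, 1); 2*sqrt(t) on [1, 3)
decompose at 1; ℳ[f](s) sums the 2 pieces' integrals
for t in [0, 1): the term is ∫ t**(5/2)·t^(s-1)
between 1 and 3 the integrand is 2*t**(3/2)·t^(s-1)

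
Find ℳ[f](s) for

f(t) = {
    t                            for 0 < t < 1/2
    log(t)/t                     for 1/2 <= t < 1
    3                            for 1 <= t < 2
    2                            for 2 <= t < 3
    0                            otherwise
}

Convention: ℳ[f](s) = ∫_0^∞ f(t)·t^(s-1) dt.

(2*2**(2*s)*(s + 1)*(s**2 - 2*s + 1) - 2*2**s*s*(s + 1) - 6*2**s*(s + 1)*(s**2 - 2*s + 1) + 4*6**s*(s + 1)*(s**2 - 2*s + 1) + 4*s**2*(s + 1)*log(2) - 4*s*(s + 1)*log(2) + 4*s*(s + 1) + s*(s**2 - 2*s + 1))/(2*2**s*s*(s + 1)*(s**2 - 2*s + 1))
  Re(s) > -1

breakpoints 1/2, 1, 2: one integral from each of the 4 segments
piece [0, 1/2): integrate t against the kernel
[1/2, 1) adds the kernel integral of log(t)/t
over [1, 2), the kernel integral of 3 enters the sum
for t in [2, 3): the term is ∫ 2·t^(s-1)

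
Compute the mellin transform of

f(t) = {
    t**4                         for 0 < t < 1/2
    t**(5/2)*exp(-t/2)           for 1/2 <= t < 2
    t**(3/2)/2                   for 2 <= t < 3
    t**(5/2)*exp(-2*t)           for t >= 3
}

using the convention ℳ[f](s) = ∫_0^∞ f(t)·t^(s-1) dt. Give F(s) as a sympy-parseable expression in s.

12**(1/2 - s)*(-128*2**(2*s)*6**(s + 1/2)*(s + 4)*(2*s + 3)*uppergamma(s + 5/2, 1) - 64*2**(2*s)*6**(s + 1/2)*(s + 4) + 64*24**(s + 1/2)*(s + 4)*(2*s + 3)*uppergamma(s + 5/2, 1/4) + 288*6**(2*s)*(s + 4) + 4*6**(s + 1/2)*(s + 4)*(2*s + 3)*uppergamma(s + 5/2, 6) + sqrt(2)*6**(s + 1/2)*(2*s + 3))/(192*(s + 4)*(2*s + 3))
  Re(s) > -4

undo the shared t-power: t**2 on [0, 1/2); sqrt(t)*exp(-t/2) on [1/2, 2); 1/(2*sqrt(t)) on [2, 3); …
strip the shared t-power: t**(3/2) on [0, 1/2); exp(-t/2) on [1/2, 2); 1/(2*t) on [2, 3); …
breakpoints 1/2, 2, 3: one integral from each of the 4 segments
[0, 1/2) adds the kernel integral of t**4
[1/2, 2) adds the kernel integral of t**(5/2)*exp(-t/2)
∫ over [2, 3) of t**(3/2)/2·t^(s-1) joins the sum
∫ t**(5/2)*exp(-2*t)·t^(s-1) over [3, ∞)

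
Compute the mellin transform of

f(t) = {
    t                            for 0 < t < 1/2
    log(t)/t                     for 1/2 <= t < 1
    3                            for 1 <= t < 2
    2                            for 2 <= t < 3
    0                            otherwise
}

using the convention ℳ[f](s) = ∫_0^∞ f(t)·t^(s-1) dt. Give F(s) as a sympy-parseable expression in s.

(2*2**(2*s)*(s + 1)*(s**2 - 2*s + 1) - 2*2**s*s*(s + 1) - 6*2**s*(s + 1)*(s**2 - 2*s + 1) + 4*6**s*(s + 1)*(s**2 - 2*s + 1) + 4*s**2*(s + 1)*log(2) - 4*s*(s + 1)*log(2) + 4*s*(s + 1) + s*(s**2 - 2*s + 1))/(2*2**s*s*(s + 1)*(s**2 - 2*s + 1))
  Re(s) > -1

summing 4 kernel integrals split by 1/2, 1, 2 yields ℳ[f](s)
for t in [0, 1/2): the term is ∫ t·t^(s-1)
on [1/2, 1): add ∫ log(t)/t·t^(s-1) dt
the [1, 2) slice contributes ∫ 3·t^(s-1) dt
on [2, 3) integrate f = 2 against the kernel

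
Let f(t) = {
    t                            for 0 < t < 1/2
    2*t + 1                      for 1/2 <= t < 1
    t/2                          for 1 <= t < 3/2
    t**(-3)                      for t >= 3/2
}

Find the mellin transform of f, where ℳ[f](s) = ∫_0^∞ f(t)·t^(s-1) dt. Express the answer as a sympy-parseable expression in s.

(270*2**s*s**2 - 702*2**s*s - 324*2**s + 49*3**s*s**2 - 275*3**s*s - 162*s**2 + 378*s + 324)/(108*2**s*s*(s**2 - 2*s - 3))
  -1 < Re(s) < 3

cuts at 1/2, 1, 3/2: linearity sums the 4 kernel integrals
∫ over [0, 1/2) of t·t^(s-1) joins the sum
∫ (2*t + 1)·t^(s-1) over [1/2, 1)
on [1, 3/2): add ∫ t/2·t^(s-1) dt
segment [3/2, ∞) carries t**(-3); integrate it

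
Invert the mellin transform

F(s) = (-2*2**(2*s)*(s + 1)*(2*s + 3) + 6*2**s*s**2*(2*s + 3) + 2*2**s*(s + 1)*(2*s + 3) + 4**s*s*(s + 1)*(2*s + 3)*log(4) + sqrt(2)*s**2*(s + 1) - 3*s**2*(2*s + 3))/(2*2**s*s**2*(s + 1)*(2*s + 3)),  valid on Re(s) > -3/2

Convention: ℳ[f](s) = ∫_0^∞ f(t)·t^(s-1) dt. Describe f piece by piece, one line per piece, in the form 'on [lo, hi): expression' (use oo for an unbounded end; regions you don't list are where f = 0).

cuts at 1/2, 1: linearity sums the 3 kernel integrals
the [0, 1/2) slice contributes ∫ t**(3/2)·t^(s-1) dt
segment 1/2 to 1 holds 3*t; add its integral
∫ over [1, 2) of log(t)·t^(s-1) joins the sum

on [0, 1/2): t**(3/2)
on [1/2, 1): 3*t
on [1, 2): log(t)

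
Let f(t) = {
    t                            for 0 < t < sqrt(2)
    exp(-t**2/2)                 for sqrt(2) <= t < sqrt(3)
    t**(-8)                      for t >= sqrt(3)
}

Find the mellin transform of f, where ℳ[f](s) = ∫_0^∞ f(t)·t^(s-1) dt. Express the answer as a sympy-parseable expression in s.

reversing the power substitution: sqrt(t) on [0, 2); exp(-t/2) on [2, 3); t**(-4) on [3, ∞)
treat the 3 regions marked off by sqrt(2), sqrt(3) separately and sum
for t in [0, sqrt(2)): the term is ∫ t·t^(s-1)
over [sqrt(2), sqrt(3)), the kernel integral of exp(-t**2/2) enters the sum
over [sqrt(3), ∞), the kernel integral of t**(-8) enters the sum

(81*2**(s/2)*(s - 8)*(s + 1)*uppergamma(s/2, 1) - 81*2**(s/2)*(s - 8)*(s + 1)*uppergamma(s/2, 3/2) + 162*2**(s/2 + 1/2)*(s - 8) - 2*3**(s/2)*(s + 1))/(162*(s - 8)*(s + 1))
  -1 < Re(s) < 8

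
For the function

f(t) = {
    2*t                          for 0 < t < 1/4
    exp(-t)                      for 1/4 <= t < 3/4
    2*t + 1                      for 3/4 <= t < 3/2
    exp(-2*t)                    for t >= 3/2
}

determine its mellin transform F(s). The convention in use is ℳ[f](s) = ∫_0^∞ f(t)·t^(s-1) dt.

(2*2**s*s*(s + 1)*uppergamma(s, 3) - 5*3**s*s - 2*3**s + 2*4**s*s*(s + 1)*uppergamma(s, 1/4) - 2*4**s*s*(s + 1)*uppergamma(s, 3/4) + 8*6**s*s + 2*6**s + s)/(2*2**(2*s)*s*(s + 1))
  Re(s) > -1

back out the common scale on t: t on [0, 1/2); exp(-t/2) on [1/2, 3/2); t + 1 on [3/2, 3); …
f breaks at 1/4, 3/4, 3/2 into 4 integrals to sum
between 0 and 1/4 the integrand is 2*t·t^(s-1)
for t in [1/4, 3/4): the term is ∫ exp(-t)·t^(s-1)
on [3/4, 3/2): add ∫ (2*t + 1)·t^(s-1) dt
piece [3/2, ∞): integrate exp(-2*t) against the kernel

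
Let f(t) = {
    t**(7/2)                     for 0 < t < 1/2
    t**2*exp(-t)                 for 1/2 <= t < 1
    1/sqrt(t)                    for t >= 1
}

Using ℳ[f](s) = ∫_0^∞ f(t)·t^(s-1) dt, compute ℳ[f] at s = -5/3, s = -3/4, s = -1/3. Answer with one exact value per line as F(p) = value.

invert the shared t-power to get t**(3/2) on [0, 1/2); exp(-t) on [1/2, 1); t**(-5/2) on [1, ∞)
slice at 1/2, 1, transform all 3 pieces, and sum them
on [0, 1/2) integrate f = t**(7/2) against the kernel
segment [1/2, 1) carries t**2*exp(-t); integrate it
[1, ∞) adds the kernel integral of 1/sqrt(t)

F(-5/3) = -uppergamma(1/3, 1) + 3*2**(1/6)/22 + 6/13 + uppergamma(1/3, 1/2)
F(-3/4) = -uppergamma(5/4, 1) + 2**(1/4)/22 + uppergamma(5/4, 1/2) + 4/5
F(-1/3) = -uppergamma(5/3, 1) + 3*2**(5/6)/152 + uppergamma(5/3, 1/2) + 6/5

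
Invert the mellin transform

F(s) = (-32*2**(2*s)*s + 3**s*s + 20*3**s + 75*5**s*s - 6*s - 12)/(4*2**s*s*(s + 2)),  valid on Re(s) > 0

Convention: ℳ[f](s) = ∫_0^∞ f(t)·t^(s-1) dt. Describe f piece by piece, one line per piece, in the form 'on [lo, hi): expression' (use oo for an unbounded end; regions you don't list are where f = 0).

on [0, 1/2): 1
on [1/2, 3/2): 5/2
on [3/2, 2): t**2
on [2, 5/2): 3*t**2

breakpoints 1/2, 3/2, 2: one integral from each of the 4 segments
on [0, 1/2): add ∫ 1·t^(s-1) dt
segment [1/2, 3/2) carries 5/2; integrate it
segment [3/2, 2) carries t**2; integrate it
piece [2, 5/2): integrate 3*t**2 against the kernel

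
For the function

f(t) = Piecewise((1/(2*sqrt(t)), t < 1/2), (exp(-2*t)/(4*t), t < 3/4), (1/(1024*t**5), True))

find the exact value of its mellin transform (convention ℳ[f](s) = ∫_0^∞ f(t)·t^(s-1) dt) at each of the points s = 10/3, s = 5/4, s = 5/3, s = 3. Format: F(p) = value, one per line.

the common scale on t comes off first: sqrt(2)/(2*sqrt(t)) on [0, 1); exp(-t)/(2*t) on [1, 3/2); 1/(32*t**5) on [3/2, ∞)
invert the common scale on t to get 1/sqrt(t) on [0, 2); exp(-t/2)/t on [2, 3); t**(-5) on [3, ∞)
invert the shared t-power to get sqrt(t) on [0, 2); exp(-t/2) on [2, 3); t**(-4) on [3, ∞)
breakpoints 1/2, 3/4: one integral from each of the 3 segments
on [0, 1/2) integrate f = 1/(2*sqrt(t)) against the kernel
over [1/2, 3/4), the kernel integral of exp(-2*t)/(4*t) enters the sum
between 3/4 and ∞ the integrand is 1/(1024*t**5)·t^(s-1)

F(10/3) = -2**(2/3)*uppergamma(7/3, 3/2)/32 + 6**(1/3)/1920 + 3*2**(1/6)/136 + 2**(2/3)*uppergamma(7/3, 1)/32
F(5/4) = -2**(3/4)*uppergamma(1/4, 3/2)/8 + sqrt(2)*3**(1/4)/2430 + 2**(3/4)*uppergamma(1/4, 1)/8 + 2**(1/4)/3
F(5/3) = -2**(1/3)*uppergamma(2/3, 3/2)/8 + 6**(2/3)/4320 + 2**(1/3)*uppergamma(2/3, 1)/8 + 3*2**(5/6)/28
F(3) = -5*exp(-3/2)/32 + 1/1152 + sqrt(2)/40 + exp(-1)/8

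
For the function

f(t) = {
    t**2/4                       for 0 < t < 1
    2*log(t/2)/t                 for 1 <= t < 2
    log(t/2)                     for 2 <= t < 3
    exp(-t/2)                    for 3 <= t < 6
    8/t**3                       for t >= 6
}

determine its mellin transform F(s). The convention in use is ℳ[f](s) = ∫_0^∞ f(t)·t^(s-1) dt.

(108*2**s*s**2*(s - 3)*(s + 2)*(s**2 - 2*s + 1)*uppergamma(s, 3/2) - 108*2**s*s**2*(s - 3)*(s + 2)*(s**2 - 2*s + 1)*uppergamma(s, 3) - 108*2**s*s**2*(s - 3)*(s + 2) + 108*2**s*(s - 3)*(s + 2)*(s**2 - 2*s + 1) - 108*3**s*s*(s - 3)*(s + 2)*(s**2 - 2*s + 1)*log(2) + 108*3**s*s*(s - 3)*(s + 2)*(s**2 - 2*s + 1)*log(3) - 108*3**s*(s - 3)*(s + 2)*(s**2 - 2*s + 1) - 4*6**s*s**2*(s + 2)*(s**2 - 2*s + 1) + 216*s**3*(s - 3)*(s + 2)*log(2) - 216*s**2*(s - 3)*(s + 2)*log(2) + 216*s**2*(s - 3)*(s + 2) + 27*s**2*(s - 3)*(s**2 - 2*s + 1))/(108*s**2*(s - 3)*(s + 2)*(s**2 - 2*s + 1))
  -2 < Re(s) < 3

undo the common scale on t: t**2 on [0, 1/2); log(t)/t on [1/2, 1); log(t) on [1, 3/2); …
slice at 1, 2, 3, 6, transform all 5 pieces, and sum them
on [0, 1) integrate f = t**2/4 against the kernel
between 1 and 2 the integrand is 2*log(t/2)/t·t^(s-1)
between 2 and 3 the integrand is log(t/2)·t^(s-1)
segment 3 to 6 holds exp(-t/2); add its integral
the [6, ∞) slice contributes ∫ 8/t**3·t^(s-1) dt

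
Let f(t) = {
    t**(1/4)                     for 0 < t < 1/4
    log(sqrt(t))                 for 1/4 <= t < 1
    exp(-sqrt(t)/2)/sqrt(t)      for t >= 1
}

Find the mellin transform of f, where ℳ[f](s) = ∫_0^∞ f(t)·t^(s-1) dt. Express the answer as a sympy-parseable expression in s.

strip the power substitution: sqrt(t) on [0, 1/2); log(t) on [1/2, 1); exp(-t/2)/t on [1, ∞)
invert the shared t-power to get t**(3/2) on [0, 1/2); t*log(t) on [1/2, 1); exp(-t/2) on [1, ∞)
linearity at 1/4, 1 turns ℳ[f](s) into 3 summed integrals
for t in [0, 1/4): the term is ∫ t**(1/4)·t^(s-1)
over [1/4, 1), the kernel integral of log(sqrt(t)) enters the sum
∫ exp(-sqrt(t)/2)/sqrt(t)·t^(s-1) over [1, ∞)

(8*2**(4*s)*s**3*uppergamma(2*s - 1, 1/2) + 2*2**(4*s)*s**2*uppergamma(2*s - 1, 1/2) - 4*4**s*s - 4**s + 8*s**2*log(2) + 4*sqrt(2)*s**2 + s*log(4) + 4*s + 1)/(2*2**(2*s)*s**2*(4*s + 1))
  Re(s) > -1/4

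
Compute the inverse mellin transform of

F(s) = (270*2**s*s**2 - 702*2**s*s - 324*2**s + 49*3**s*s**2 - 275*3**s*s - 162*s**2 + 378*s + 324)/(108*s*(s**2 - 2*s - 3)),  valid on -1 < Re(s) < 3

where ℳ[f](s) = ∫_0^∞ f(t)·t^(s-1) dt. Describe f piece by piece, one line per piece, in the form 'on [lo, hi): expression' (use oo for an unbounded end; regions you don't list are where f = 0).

on [0, 1): t/2
on [1, 2): t + 1
on [2, 3): t/4
on [3, oo): 8/t**3

remove the common scale on t first: t on [0, 1/2); 2*t + 1 on [1/2, 1); t/2 on [1, 3/2); …
decompose at 1, 2, 3; ℳ[f](s) sums the 4 pieces' integrals
between 0 and 1 the integrand is t/2·t^(s-1)
segment 1 to 2 holds (t + 1); add its integral
[2, 3) adds the kernel integral of t/4
on [3, ∞): add ∫ 8/t**3·t^(s-1) dt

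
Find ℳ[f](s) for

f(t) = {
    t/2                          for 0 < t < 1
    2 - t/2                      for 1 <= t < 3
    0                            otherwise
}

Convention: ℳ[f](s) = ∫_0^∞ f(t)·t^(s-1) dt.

(3**s*s/2 + 2*3**s - s - 2)/(s*(s + 1))
  Re(s) > -1

remove the common scale on t first: t on [0, 1/2); 2 - t on [1/2, 3/2)
breakpoints 1: one integral from each of the 2 segments
on [0, 1) integrate f = t/2 against the kernel
segment [1, 3) carries (2 - t/2); integrate it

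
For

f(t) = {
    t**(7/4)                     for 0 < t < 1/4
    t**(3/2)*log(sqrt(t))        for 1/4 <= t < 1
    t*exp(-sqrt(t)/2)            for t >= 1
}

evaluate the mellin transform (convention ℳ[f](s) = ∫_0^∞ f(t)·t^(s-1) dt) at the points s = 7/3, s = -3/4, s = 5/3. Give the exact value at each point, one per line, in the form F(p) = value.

strip the shared t-power: t**(3/4) on [0, 1/4); sqrt(t)*log(sqrt(t)) on [1/4, 1); exp(-sqrt(t)/2) on [1, ∞)
invert the power substitution to get t**(3/2) on [0, 1/2); t*log(t) on [1/2, 1); exp(-t/2) on [1, ∞)
summing 3 kernel integrals split by 1/4, 1 yields ℳ[f](s)
the [0, 1/4) slice contributes ∫ t**(7/4)·t^(s-1) dt
for t in [1/4, 1): the term is ∫ t**(3/2)*log(sqrt(t))·t^(s-1)
segment [1, ∞) carries t*exp(-sqrt(t)/2); integrate it

F(7/3) = 2**(1/3)*(-56448*2**(2/3) + 441 + 1587*sqrt(2) + 3381*log(2) + 424689664*2**(1/3)*uppergamma(20/3, 1/2))/3317888
F(-3/4) = sqrt(2)*(-23*sqrt(2) + 16 + 24*log(2) + 144*sqrt(pi)*erfc(sqrt(2)/2))/72
F(5/3) = 2**(2/3)*(-23616*2**(1/3) + 369 + 1083*sqrt(2) + 2337*log(2) + 30312448*2**(2/3)*uppergamma(16/3, 1/2))/947264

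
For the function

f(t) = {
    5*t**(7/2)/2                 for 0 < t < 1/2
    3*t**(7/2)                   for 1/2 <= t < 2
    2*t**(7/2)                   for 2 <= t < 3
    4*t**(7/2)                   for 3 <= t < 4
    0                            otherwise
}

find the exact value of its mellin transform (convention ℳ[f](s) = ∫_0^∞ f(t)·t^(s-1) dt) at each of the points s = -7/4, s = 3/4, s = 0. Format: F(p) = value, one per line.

F(-7/4) = -24*3**(3/4)/7 - 2**(1/4)/14 + 8*2**(3/4)/7 + 128*sqrt(2)/7
F(3/4) = -648*3**(1/4)/17 - 2**(3/4)/272 + 64*2**(1/4)/17 + 4096*sqrt(2)/17
F(0) = -108*sqrt(3)/7 + 255*sqrt(2)/112 + 1024/7

summing 4 kernel integrals split by 1/2, 2, 3 yields ℳ[f](s)
over [0, 1/2), the kernel integral of 5*t**(7/2)/2 enters the sum
∫ 3*t**(7/2)·t^(s-1) over [1/2, 2)
∫ over [2, 3) of 2*t**(7/2)·t^(s-1) joins the sum
segment [3, 4) carries 4*t**(7/2); integrate it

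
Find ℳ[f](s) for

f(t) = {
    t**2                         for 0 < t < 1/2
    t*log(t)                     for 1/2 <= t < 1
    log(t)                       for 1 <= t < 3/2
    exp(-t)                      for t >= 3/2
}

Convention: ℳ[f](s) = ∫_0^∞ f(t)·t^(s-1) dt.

decompose at 1/2, 1, 3/2; ℳ[f](s) sums the 4 pieces' integrals
for t in [0, 1/2): the term is ∫ t**2·t^(s-1)
over [1/2, 1), the kernel integral of t*log(t) enters the sum
on [1, 3/2) integrate f = log(t) against the kernel
on [3/2, ∞) integrate f = exp(-t) against the kernel

(4*2**s*s**2*(s + 2)*(s**2 + 2*s + 1)*uppergamma(s, 3/2) - 4*2**s*s**2*(s + 2) + 4*2**s*(s + 2)*(s**2 + 2*s + 1) + 3**s*s*(s + 2)*(-4*log(2) + 4*log(3))*(s**2 + 2*s + 1) - 4*3**s*(s + 2)*(s**2 + 2*s + 1) + s**3*(s + 2)*log(4) + s**2*(s + 2)*log(4) + 2*s**2*(s + 2) + s**2*(s**2 + 2*s + 1))/(4*2**s*s**2*(s + 2)*(s**2 + 2*s + 1))
  Re(s) > -2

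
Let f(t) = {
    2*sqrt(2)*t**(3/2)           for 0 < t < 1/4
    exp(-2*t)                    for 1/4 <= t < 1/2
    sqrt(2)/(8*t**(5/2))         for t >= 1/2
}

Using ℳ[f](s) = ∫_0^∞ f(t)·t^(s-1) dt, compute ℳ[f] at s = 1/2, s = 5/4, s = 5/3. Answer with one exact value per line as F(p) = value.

strip the common scale on t: t**(3/2) on [0, 1/2); exp(-t) on [1/2, 1); t**(-5/2) on [1, ∞)
slice at 1/4, 1/2, transform all 3 pieces, and sum them
[0, 1/4) adds the kernel integral of 2*sqrt(2)*t**(3/2)
segment [1/4, 1/2) carries exp(-2*t); integrate it
[1/2, ∞) adds the kernel integral of sqrt(2)/(8*t**(5/2))

F(1/2) = sqrt(2)*(-8*sqrt(pi)*erfc(1) + 8*sqrt(pi)*erfc(sqrt(2)/2) + 5)/16
F(5/4) = -2**(3/4)*uppergamma(5/4, 1)/4 + 1/44 + 2**(3/4)*uppergamma(5/4, 1/2)/4 + 2**(3/4)/5
F(5/3) = -2**(1/3)*uppergamma(5/3, 1)/4 + 3*2**(1/6)/304 + 2**(1/3)*uppergamma(5/3, 1/2)/4 + 3*2**(1/3)/10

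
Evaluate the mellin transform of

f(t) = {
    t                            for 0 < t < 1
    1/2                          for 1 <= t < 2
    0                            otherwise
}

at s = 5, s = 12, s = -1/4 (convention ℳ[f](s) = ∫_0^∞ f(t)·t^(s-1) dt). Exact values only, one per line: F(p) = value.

F(5) = 49/15
F(12) = 17753/104
F(-1/4) = 10/3 - 2**(3/4)

decompose at 1; ℳ[f](s) sums the 2 pieces' integrals
for t in [0, 1): the term is ∫ t·t^(s-1)
over [1, 2), the kernel integral of 1/2 enters the sum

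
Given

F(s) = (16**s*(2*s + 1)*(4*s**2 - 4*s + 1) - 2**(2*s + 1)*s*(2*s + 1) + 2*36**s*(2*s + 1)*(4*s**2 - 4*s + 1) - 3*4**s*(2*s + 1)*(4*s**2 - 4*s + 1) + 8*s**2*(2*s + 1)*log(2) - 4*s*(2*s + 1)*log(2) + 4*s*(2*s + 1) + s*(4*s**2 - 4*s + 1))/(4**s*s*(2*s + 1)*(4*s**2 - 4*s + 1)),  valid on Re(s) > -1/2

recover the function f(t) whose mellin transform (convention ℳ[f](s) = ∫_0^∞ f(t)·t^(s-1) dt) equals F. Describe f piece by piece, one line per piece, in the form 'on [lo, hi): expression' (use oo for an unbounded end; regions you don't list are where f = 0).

on [0, 1/4): sqrt(t)
on [1/4, 1): log(sqrt(t))/sqrt(t)
on [1, 4): 3
on [4, 9): 2

back out the shared t-power: t**(3/2) on [0, 1/4); sqrt(t)*log(sqrt(t)) on [1/4, 1); 3*t on [1, 4); …
remove the power substitution first: t**3 on [0, 1/2); t*log(t) on [1/2, 1); 3*t**2 on [1, 2); …
strip the shared t-power: t on [0, 1/2); log(t)/t on [1/2, 1); 3 on [1, 2); …
integrate the 4 segments split at 1/4, 1, 4, then add the results
on [0, 1/4) integrate f = sqrt(t) against the kernel
the [1/4, 1) slice contributes ∫ log(sqrt(t))/sqrt(t)·t^(s-1) dt
∫ 3·t^(s-1) over [1, 4)
on [4, 9) integrate f = 2 against the kernel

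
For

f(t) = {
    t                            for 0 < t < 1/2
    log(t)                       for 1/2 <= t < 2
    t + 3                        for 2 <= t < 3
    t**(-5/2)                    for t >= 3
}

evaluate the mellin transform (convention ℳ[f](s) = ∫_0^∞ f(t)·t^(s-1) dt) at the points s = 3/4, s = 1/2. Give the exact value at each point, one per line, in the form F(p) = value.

F(3/4) = 2**(1/4)*(-436*sqrt(2) + 2*2**(3/4)*3**(1/4) + 65 + log(2**(42 + 84*sqrt(2))) + 180*6**(3/4))/63
F(1/2) = sqrt(2)*(-330 + sqrt(2) + 108*log(2) + 144*sqrt(6))/36

split f at 1/2, 2, 3: ℳ[f](s) collects 4 kernel integrals
segment 0 to 1/2 holds t; add its integral
on [1/2, 2) integrate f = log(t) against the kernel
segment [2, 3) carries (t + 3); integrate it
for t in [3, ∞): the term is ∫ t**(-5/2)·t^(s-1)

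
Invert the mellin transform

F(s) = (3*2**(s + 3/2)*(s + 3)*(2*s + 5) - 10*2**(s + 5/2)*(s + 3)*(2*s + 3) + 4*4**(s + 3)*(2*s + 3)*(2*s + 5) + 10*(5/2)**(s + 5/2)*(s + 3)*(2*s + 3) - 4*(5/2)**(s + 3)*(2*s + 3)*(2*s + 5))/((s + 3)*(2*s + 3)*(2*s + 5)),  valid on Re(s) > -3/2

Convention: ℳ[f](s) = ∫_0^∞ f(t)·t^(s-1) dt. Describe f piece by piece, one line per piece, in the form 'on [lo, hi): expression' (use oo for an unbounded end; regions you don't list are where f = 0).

along the cuts 2, 5/2, ℳ[f](s) splits into 3 integrals
on [0, 2) integrate f = 3*t**(3/2)/2 against the kernel
on [2, 5/2) integrate f = 5*t**(5/2) against the kernel
between 5/2 and 4 the integrand is 4*t**3·t^(s-1)

on [0, 2): 3*t**(3/2)/2
on [2, 5/2): 5*t**(5/2)
on [5/2, 4): 4*t**3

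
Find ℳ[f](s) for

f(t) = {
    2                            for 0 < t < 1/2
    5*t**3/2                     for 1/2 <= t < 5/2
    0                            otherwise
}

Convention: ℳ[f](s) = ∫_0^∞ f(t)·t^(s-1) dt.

(625*5**s*s + 27*s + 96)/(16*2**s*s*(s + 3))
  Re(s) > 0

decompose at 1/2; ℳ[f](s) sums the 2 pieces' integrals
segment [0, 1/2) carries 2; integrate it
on [1/2, 5/2): add ∫ 5*t**3/2·t^(s-1) dt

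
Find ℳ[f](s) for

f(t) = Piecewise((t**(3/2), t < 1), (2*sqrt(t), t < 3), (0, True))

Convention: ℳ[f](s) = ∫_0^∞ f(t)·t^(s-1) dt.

(4*sqrt(3)*3**s*(2*s + 3) - 4*s - 10)/((2*s + 1)*(2*s + 3))
  Re(s) > -3/2

integrate the 2 segments split at 1, then add the results
segment 0 to 1 holds t**(3/2); add its integral
piece [1, 3): integrate 2*sqrt(t) against the kernel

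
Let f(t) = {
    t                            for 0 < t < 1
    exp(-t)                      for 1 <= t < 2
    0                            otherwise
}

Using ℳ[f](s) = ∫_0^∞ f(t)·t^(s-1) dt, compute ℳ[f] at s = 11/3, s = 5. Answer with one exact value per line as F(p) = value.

F(11/3) = -uppergamma(11/3, 2) + 3/14 + uppergamma(11/3, 1)
F(5) = -168*exp(-2) + 1/6 + 65*exp(-1)

split f at 1: ℳ[f](s) collects 2 kernel integrals
segment 0 to 1 holds t; add its integral
for t in [1, 2): the term is ∫ exp(-t)·t^(s-1)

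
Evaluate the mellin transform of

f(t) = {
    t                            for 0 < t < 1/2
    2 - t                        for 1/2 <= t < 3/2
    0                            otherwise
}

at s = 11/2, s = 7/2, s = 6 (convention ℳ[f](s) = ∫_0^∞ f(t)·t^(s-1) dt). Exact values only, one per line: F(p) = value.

cuts at 1/2: linearity sums the 2 kernel integrals
∫ over [0, 1/2) of t·t^(s-1) joins the sum
segment [1/2, 3/2) carries (2 - t); integrate it

F(11/2) = -15*sqrt(2)/4576 + 4617*sqrt(6)/9152
F(7/2) = sqrt(2)*(-22 + 405*sqrt(3))/1008
F(6) = 3637/2688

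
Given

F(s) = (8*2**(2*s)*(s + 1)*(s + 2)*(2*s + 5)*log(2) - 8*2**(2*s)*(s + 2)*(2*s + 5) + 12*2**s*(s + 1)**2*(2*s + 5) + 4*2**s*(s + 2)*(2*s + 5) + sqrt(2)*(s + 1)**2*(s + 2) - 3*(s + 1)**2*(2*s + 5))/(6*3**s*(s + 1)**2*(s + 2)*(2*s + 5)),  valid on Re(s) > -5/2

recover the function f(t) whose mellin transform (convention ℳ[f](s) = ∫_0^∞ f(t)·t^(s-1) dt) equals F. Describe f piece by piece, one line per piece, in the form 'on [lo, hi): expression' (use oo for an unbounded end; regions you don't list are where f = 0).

the shared t-power comes off first: 3*sqrt(6)*t**(3/2)/4 on [0, 1/3); 9*t/2 on [1/3, 2/3); log(3*t/2) on [2/3, 4/3)
invert the common scale on t to get t**(3/2) on [0, 1/2); 3*t on [1/2, 1); log(t) on [1, 2)
summing 3 kernel integrals split by 1/3, 2/3 yields ℳ[f](s)
on [0, 1/3) integrate f = 3*sqrt(6)*t**(5/2)/4 against the kernel
∫ over [1/3, 2/3) of 9*t**2/2·t^(s-1) joins the sum
on [2/3, 4/3) integrate f = t*log(3*t/2) against the kernel

on [0, 1/3): 3*sqrt(6)*t**(5/2)/4
on [1/3, 2/3): 9*t**2/2
on [2/3, 4/3): t*log(3*t/2)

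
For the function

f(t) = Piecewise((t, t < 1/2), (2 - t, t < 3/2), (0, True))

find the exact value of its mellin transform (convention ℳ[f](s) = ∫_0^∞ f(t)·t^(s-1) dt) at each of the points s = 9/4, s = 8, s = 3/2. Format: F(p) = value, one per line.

F(9/4) = 2**(3/4)*(-34 + 225*3**(1/4))/468
F(8) = 9839/4608
F(3/2) = sqrt(2)*(-14 + 33*sqrt(3))/60

the 2 pieces separated at 1/2 each add one integral
on [0, 1/2) integrate f = t against the kernel
on [1/2, 3/2) integrate f = (2 - t) against the kernel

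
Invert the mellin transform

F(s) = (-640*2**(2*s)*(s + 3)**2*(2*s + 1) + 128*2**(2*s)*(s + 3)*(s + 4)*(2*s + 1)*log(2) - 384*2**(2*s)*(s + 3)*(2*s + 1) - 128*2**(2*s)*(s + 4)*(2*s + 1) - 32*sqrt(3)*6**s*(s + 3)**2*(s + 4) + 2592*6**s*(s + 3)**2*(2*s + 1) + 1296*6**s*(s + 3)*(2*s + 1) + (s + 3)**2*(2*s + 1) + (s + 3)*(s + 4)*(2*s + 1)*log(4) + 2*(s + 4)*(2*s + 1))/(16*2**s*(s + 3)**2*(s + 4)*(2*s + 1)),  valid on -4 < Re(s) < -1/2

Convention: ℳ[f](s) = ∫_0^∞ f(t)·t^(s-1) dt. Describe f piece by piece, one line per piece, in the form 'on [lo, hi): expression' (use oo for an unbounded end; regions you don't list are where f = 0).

invert the shared t-power to get t**3 on [0, 1/2); t**2*log(t) on [1/2, 2); t**2*(t + 3) on [2, 3); …
reversing the shared t-power: t on [0, 1/2); log(t) on [1/2, 2); t + 3 on [2, 3); …
breakpoints 1/2, 2, 3: one integral from each of the 4 segments
[0, 1/2) adds the kernel integral of t**4
[1/2, 2) adds the kernel integral of t**3*log(t)
over [2, 3), the kernel integral of t**3*(t + 3) enters the sum
∫ over [3, ∞) of sqrt(t)·t^(s-1) joins the sum

on [0, 1/2): t**4
on [1/2, 2): t**3*log(t)
on [2, 3): t**3*(t + 3)
on [3, oo): sqrt(t)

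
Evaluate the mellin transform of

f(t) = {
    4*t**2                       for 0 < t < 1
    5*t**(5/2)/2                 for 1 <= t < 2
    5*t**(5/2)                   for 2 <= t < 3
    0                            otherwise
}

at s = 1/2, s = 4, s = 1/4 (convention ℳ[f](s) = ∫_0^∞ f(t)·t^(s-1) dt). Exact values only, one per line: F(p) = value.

F(1/2) = 391/10
F(4) = -320*sqrt(2)/13 + 11/39 + 7290*sqrt(3)/13
F(1/4) = -40*2**(3/4)/11 + 86/99 + 180*3**(3/4)/11

along the cuts 1, 2, ℳ[f](s) splits into 3 integrals
[0, 1) adds the kernel integral of 4*t**2
the [1, 2) slice contributes ∫ 5*t**(5/2)/2·t^(s-1) dt
segment 2 to 3 holds 5*t**(5/2); add its integral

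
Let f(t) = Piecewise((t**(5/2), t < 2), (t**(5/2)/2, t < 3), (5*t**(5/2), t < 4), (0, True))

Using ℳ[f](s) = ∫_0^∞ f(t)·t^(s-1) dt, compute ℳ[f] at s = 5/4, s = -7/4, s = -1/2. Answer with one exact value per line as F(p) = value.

F(5/4) = -162*3**(3/4)/5 + 16*2**(3/4)/15 + 512*sqrt(2)/3
F(-7/4) = -6*3**(3/4) + 2*2**(3/4)/3 + 40*sqrt(2)/3
F(-1/2) = 83/4

slice at 2, 3, transform all 3 pieces, and sum them
over [0, 2), the kernel integral of t**(5/2) enters the sum
piece [2, 3): integrate t**(5/2)/2 against the kernel
the [3, 4) slice contributes ∫ 5*t**(5/2)·t^(s-1) dt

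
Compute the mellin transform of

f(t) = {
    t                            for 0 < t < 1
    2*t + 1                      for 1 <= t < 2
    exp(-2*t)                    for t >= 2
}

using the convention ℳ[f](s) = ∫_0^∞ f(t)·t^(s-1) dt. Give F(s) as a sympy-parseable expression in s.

(2**s*s*(s + 1)*uppergamma(s, 4) - 2*4**s*s - 4**s + 5*8**s*s + 8**s)/(4**s*s*(s + 1))
  Re(s) > -1

decompose at 1, 2; ℳ[f](s) sums the 3 pieces' integrals
∫ t·t^(s-1) over [0, 1)
∫ (2*t + 1)·t^(s-1) over [1, 2)
between 2 and ∞ the integrand is exp(-2*t)·t^(s-1)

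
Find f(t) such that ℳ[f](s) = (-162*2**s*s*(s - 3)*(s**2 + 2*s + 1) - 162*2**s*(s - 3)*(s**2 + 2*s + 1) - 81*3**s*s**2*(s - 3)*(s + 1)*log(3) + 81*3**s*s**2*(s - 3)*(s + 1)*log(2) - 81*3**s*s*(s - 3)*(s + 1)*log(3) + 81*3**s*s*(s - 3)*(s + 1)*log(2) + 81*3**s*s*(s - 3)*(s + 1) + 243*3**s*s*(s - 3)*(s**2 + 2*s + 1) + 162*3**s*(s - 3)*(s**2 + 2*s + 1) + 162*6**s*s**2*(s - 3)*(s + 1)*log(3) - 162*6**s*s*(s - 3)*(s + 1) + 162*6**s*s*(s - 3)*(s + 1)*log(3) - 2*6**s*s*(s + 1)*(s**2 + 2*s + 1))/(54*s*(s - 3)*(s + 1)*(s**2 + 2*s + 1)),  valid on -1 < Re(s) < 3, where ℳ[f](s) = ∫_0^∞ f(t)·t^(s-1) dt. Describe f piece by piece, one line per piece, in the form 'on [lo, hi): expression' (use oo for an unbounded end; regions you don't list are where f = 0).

back out the common scale on t: t on [0, 1); t + 3 on [1, 3/2); t*log(t) on [3/2, 3); …
f breaks at 2, 3, 6 into 4 integrals to sum
over [0, 2), the kernel integral of t/2 enters the sum
segment 2 to 3 holds (t/2 + 3); add its integral
for t in [3, 6): the term is ∫ t*log(t/2)/2·t^(s-1)
piece [6, ∞): integrate 8/t**3 against the kernel

on [0, 2): t/2
on [2, 3): t/2 + 3
on [3, 6): t*log(t/2)/2
on [6, oo): 8/t**3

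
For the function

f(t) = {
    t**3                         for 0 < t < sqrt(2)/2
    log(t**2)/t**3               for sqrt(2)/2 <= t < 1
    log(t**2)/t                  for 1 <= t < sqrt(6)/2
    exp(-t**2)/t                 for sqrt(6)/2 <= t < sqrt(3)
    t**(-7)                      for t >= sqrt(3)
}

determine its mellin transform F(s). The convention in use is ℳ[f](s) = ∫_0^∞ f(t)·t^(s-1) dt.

remove the shared t-power first: t**4 on [0, sqrt(2)/2); log(t**2)/t**2 on [sqrt(2)/2, 1); log(t**2) on [1, sqrt(6)/2); …
strip the power substitution: t**2 on [0, 1/2); log(t)/t on [1/2, 1); log(t) on [1, 3/2); …
slice at sqrt(2)/2, 1, sqrt(6)/2, sqrt(3), transform all 5 pieces, and sum them
on [0, sqrt(2)/2): add ∫ t**3·t^(s-1) dt
∫ log(t**2)/t**3·t^(s-1) over [sqrt(2)/2, 1)
[1, sqrt(6)/2) adds the kernel integral of log(t**2)/t
on [sqrt(6)/2, sqrt(3)) integrate f = exp(-t**2)/t against the kernel
∫ over [sqrt(3), ∞) of t**(-7)·t^(s-1) joins the sum

2**(1/2 - s/2)*(27*2**(s/2 - 1/2)*(s/2 - 7/2)*(s/2 + 3/2)*(s - 1)**2*(-s + (s - 1)**2/4 + 2)*uppergamma(s/2 - 1/2, 3/2) - 27*2**(s/2 - 1/2)*(s/2 - 7/2)*(s/2 + 3/2)*(s - 1)**2*(-s + (s - 1)**2/4 + 2)*uppergamma(s/2 - 1/2, 3) - 27*2**(s/2 - 1/2)*(s/2 - 7/2)*(s/2 + 3/2)*(s - 1)**2 + 108*2**(s/2 - 1/2)*(s/2 - 7/2)*(s/2 + 3/2)*(-s + (s - 1)**2/4 + 2) - 54*3**(s/2 - 1/2)*(s/2 - 7/2)*(s/2 + 3/2)*(s - 1)*(-s + (s - 1)**2/4 + 2)*log(2) + 54*3**(s/2 - 1/2)*(s/2 - 7/2)*(s/2 + 3/2)*(s - 1)*(-s + (s - 1)**2/4 + 2)*log(3) - 108*3**(s/2 - 1/2)*(s/2 - 7/2)*(s/2 + 3/2)*(-s + (s - 1)**2/4 + 2) - 6**(s/2 - 1/2)*(s/2 + 3/2)*(s - 1)**2*(-s + (s - 1)**2/4 + 2) + 27*(s/2 - 7/2)*(s/2 + 3/2)*(s - 1)**3*log(2) - 54*(s/2 - 7/2)*(s/2 + 3/2)*(s - 1)**2*log(2) + 54*(s/2 - 7/2)*(s/2 + 3/2)*(s - 1)**2 + 27*(s/2 - 7/2)*(s - 1)**2*(-s + (s - 1)**2/4 + 2)/4)/(54*(s/2 - 7/2)*(s/2 + 3/2)*(s - 1)**2*(-s + (s - 1)**2/4 + 2))
  -3 < Re(s) < 7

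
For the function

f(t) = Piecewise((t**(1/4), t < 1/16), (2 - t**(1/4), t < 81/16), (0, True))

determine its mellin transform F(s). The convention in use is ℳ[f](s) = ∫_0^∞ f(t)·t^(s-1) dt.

remove the power substitution first: sqrt(t) on [0, 1/4); 2 - sqrt(t) on [1/4, 9/4)
reversing the power substitution: t on [0, 1/2); 2 - t on [1/2, 3/2)
f breaks at 1/16 into 2 integrals to sum
on [0, 1/16): add ∫ t**(1/4)·t^(s-1) dt
on [1/16, 81/16): add ∫ (2 - t**(1/4))·t^(s-1) dt

2**(1 - 4*s)*(81**s*s + 81**s - 2*s - 1)/(s*(4*s + 1))
  Re(s) > -1/4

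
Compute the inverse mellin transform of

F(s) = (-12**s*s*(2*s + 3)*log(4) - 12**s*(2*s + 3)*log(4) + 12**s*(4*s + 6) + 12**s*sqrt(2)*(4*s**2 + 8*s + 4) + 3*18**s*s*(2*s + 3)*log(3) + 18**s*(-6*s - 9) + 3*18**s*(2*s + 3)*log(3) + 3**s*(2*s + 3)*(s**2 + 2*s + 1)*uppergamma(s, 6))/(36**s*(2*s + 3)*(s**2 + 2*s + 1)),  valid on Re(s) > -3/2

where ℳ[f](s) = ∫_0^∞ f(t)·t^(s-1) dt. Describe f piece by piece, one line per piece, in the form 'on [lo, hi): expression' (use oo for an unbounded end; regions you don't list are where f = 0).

undo the common scale on t: 2*sqrt(2)*t**(3/2) on [0, 1); 2*t*log(2*t) on [1, 3/2); exp(-4*t) on [3/2, ∞)
back out the common scale on t: t**(3/2) on [0, 2); t*log(t) on [2, 3); exp(-2*t) on [3, ∞)
slice at 1/3, 1/2, transform all 3 pieces, and sum them
for t in [0, 1/3): the term is ∫ 6*sqrt(6)*t**(3/2)·t^(s-1)
the [1/3, 1/2) slice contributes ∫ 6*t*log(6*t)·t^(s-1) dt
on [1/2, ∞): add ∫ exp(-12*t)·t^(s-1) dt

on [0, 1/3): 6*sqrt(6)*t**(3/2)
on [1/3, 1/2): 6*t*log(6*t)
on [1/2, oo): exp(-12*t)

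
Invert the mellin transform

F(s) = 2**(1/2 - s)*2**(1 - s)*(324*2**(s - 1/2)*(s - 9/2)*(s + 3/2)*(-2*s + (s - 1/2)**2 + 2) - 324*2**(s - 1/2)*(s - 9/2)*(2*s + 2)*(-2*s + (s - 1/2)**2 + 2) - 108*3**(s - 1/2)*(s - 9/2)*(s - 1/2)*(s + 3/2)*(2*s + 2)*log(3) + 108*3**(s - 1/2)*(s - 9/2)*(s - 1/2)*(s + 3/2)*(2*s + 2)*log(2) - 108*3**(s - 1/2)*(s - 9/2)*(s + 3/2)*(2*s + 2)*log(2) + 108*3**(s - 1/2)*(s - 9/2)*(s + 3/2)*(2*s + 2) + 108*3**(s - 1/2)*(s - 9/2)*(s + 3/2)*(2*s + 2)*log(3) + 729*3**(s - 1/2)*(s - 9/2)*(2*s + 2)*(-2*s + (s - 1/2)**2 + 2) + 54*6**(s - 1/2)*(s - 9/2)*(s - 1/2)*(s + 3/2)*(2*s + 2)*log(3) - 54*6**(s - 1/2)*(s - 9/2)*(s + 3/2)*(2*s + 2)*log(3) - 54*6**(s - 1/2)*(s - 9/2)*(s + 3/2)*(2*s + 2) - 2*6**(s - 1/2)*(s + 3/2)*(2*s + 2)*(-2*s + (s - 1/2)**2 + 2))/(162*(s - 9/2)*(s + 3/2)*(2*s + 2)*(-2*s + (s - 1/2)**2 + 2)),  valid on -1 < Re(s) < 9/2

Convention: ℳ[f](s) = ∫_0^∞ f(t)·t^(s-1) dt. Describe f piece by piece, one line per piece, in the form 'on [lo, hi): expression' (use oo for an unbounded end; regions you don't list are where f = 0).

on [0, 1/2): 4*t
on [1/2, 3/4): 8*sqrt(2)*t**(3/2)
on [3/4, 3/2): sqrt(2)*log(2*t)/(2*t**(3/2))
on [3/2, oo): sqrt(2)/(16*t**(9/2))

remove the shared t-power first: 4*t**2 on [0, 1/2); 8*sqrt(2)*t**(5/2) on [1/2, 3/4); sqrt(2)*log(2*t)/(2*sqrt(t)) on [3/4, 3/2); …
remove the common scale on t first: t**2 on [0, 1); 2*t**(5/2) on [1, 3/2); log(t)/sqrt(t) on [3/2, 3); …
remove the shared t-power first: t**(3/2) on [0, 1); 2*t**2 on [1, 3/2); log(t)/t on [3/2, 3); …
breakpoints 1/2, 3/4, 3/2: one integral from each of the 4 segments
on [0, 1/2) integrate f = 4*t against the kernel
over [1/2, 3/4), the kernel integral of 8*sqrt(2)*t**(3/2) enters the sum
segment [3/4, 3/2) carries sqrt(2)*log(2*t)/(2*t**(3/2)); integrate it
on [3/2, ∞): add ∫ sqrt(2)/(16*t**(9/2))·t^(s-1) dt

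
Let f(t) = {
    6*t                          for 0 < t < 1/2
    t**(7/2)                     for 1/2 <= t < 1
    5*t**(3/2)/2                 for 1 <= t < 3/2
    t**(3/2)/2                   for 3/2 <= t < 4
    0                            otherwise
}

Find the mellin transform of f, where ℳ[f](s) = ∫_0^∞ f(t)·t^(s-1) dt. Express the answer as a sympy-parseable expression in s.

(-2*2**(-s - 7/2)*(s + 1)*(2*s + 3) + 6*2**(-s - 1)*(2*s + 3)*(2*s + 7) + 4*(3/2)**(s + 3/2)*(s + 1)*(2*s + 7) + 4**(s + 3/2)*(s + 1)*(2*s + 7) + 2*(s + 1)*(2*s + 3) - 5*(s + 1)*(2*s + 7))/((s + 1)*(2*s + 3)*(2*s + 7))
  Re(s) > -1

the 4 pieces separated at 1/2, 1, 3/2 each add one integral
the [0, 1/2) slice contributes ∫ 6*t·t^(s-1) dt
the [1/2, 1) slice contributes ∫ t**(7/2)·t^(s-1) dt
segment 1 to 3/2 holds 5*t**(3/2)/2; add its integral
between 3/2 and 4 the integrand is t**(3/2)/2·t^(s-1)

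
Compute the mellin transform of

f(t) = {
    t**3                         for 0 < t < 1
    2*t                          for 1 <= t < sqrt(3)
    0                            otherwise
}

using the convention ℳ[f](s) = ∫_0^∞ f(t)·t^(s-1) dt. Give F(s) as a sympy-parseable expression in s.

(2*3**(s/2 + 1/2)*(s + 3) - s - 5)/((s + 1)*(s + 3))
  Re(s) > -3

remove the power substitution first: t**(3/2) on [0, 1); 2*sqrt(t) on [1, 3)
summing 2 kernel integrals split by 1 yields ℳ[f](s)
on [0, 1) integrate f = t**3 against the kernel
[1, sqrt(3)) adds the kernel integral of 2*t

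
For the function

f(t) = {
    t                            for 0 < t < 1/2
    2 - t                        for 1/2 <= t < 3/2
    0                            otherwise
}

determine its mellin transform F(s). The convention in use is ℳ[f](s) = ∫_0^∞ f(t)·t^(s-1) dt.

breakpoints 1/2: one integral from each of the 2 segments
[0, 1/2) adds the kernel integral of t
between 1/2 and 3/2 the integrand is (2 - t)·t^(s-1)

(3**s*s + 4*3**s - 2*s - 4)/(2*2**s*s*(s + 1))
  Re(s) > -1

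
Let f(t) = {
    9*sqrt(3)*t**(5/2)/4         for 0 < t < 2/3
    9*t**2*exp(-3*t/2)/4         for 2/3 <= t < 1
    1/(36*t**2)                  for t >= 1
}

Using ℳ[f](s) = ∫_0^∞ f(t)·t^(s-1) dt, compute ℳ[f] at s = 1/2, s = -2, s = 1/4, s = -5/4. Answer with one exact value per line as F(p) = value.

F(1/2) = -3*exp(-3/2) - sqrt(6)*sqrt(pi)*erfc(sqrt(6)/2)/4 + 1/54 + sqrt(6)*sqrt(pi)*erfc(1)/4 + 2*sqrt(3)/9 + 5*sqrt(6)*exp(-1)/6
F(-2) = 9*Ei(-3/2)/4 + 1/144 - 9*Ei(-1)/4 + 9*sqrt(2)/2
F(1/4) = 3**(3/4)*(-693*2**(1/4)*uppergamma(9/4, 3/2) + 11*3**(1/4) + 252*2**(3/4) + 693*2**(1/4)*uppergamma(9/4, 1))/2079
F(-5/4) = 3**(1/4)*(-5265*2**(3/4)*uppergamma(3/4, 3/2) + 20*3**(3/4) + 5265*2**(3/4)*uppergamma(3/4, 1) + 8424*2**(1/4))/7020

invert the common scale on t to get sqrt(2)*t**(5/2) on [0, 1); t**2*exp(-t) on [1, 3/2); 1/(16*t**2) on [3/2, ∞)
reversing the shared t-power: sqrt(2)*sqrt(t) on [0, 1); exp(-t) on [1, 3/2); 1/(16*t**4) on [3/2, ∞)
invert the common scale on t to get sqrt(t) on [0, 2); exp(-t/2) on [2, 3); t**(-4) on [3, ∞)
along the cuts 2/3, 1, ℳ[f](s) splits into 3 integrals
the [0, 2/3) slice contributes ∫ 9*sqrt(3)*t**(5/2)/4·t^(s-1) dt
for t in [2/3, 1): the term is ∫ 9*t**2*exp(-3*t/2)/4·t^(s-1)
the [1, ∞) slice contributes ∫ 1/(36*t**2)·t^(s-1) dt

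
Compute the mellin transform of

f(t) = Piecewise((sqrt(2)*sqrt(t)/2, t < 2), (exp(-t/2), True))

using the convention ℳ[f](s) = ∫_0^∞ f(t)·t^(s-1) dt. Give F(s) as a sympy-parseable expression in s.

reversing the common scale on t: sqrt(t) on [0, 1); exp(-t) on [1, ∞)
summing 2 kernel integrals split by 2 yields ℳ[f](s)
over [0, 2), the kernel integral of sqrt(2)*sqrt(t)/2 enters the sum
segment [2, ∞) carries exp(-t/2); integrate it

2**s*((2*s + 1)*uppergamma(s, 1) + 2)/(2*s + 1)
  Re(s) > -1/2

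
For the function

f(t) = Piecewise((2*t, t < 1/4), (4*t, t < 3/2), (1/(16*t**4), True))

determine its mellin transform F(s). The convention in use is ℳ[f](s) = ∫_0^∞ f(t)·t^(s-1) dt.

reversing the common scale on t: t on [0, 1/2); 2*t on [1/2, 3); t**(-4) on [3, ∞)
slice at 1/4, 3/2, transform all 3 pieces, and sum them
segment 0 to 1/4 holds 2*t; add its integral
between 1/4 and 3/2 the integrand is 4*t·t^(s-1)
[3/2, ∞) adds the kernel integral of 1/(16*t**4)

(970*6**s*s - 3890*6**s - 81*s + 324)/(162*2**(2*s)*(s**2 - 3*s - 4))
  -1 < Re(s) < 4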